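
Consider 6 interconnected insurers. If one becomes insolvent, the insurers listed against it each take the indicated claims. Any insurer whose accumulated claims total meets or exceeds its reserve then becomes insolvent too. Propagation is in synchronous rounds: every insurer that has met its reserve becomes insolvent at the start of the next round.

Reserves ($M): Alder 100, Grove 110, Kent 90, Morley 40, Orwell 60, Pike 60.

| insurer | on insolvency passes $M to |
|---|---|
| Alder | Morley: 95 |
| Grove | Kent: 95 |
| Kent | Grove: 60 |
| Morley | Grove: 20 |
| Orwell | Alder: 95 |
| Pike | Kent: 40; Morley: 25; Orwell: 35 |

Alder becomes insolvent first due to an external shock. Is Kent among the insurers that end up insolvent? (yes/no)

Round 1 — Alder becomes insolvent (initial).
  Morley: +95 → 95 ≥ 40
Round 2 — Morley becomes insolvent.
  Grove: +20 → 20 < 110
No further insolvencies.

no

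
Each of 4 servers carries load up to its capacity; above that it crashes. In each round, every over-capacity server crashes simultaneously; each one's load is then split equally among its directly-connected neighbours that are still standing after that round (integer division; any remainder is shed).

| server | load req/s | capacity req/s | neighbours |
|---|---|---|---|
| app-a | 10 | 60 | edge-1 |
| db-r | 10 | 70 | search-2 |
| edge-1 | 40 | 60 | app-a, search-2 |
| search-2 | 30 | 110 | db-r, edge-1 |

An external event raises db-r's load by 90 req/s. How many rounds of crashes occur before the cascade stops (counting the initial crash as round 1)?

Round 1 — db-r at 100 > 70. db-r crashes.
  db-r sheds 100 req/s to search-2: 100 each.
    search-2: 30+100 = 130 > 110
Round 2 — search-2 crashes.
  search-2 sheds 130 req/s to edge-1: 130 each.
    edge-1: 40+130 = 170 > 60
Round 3 — edge-1 crashes.
  edge-1 sheds 170 req/s to app-a: 170 each.
    app-a: 10+170 = 180 > 60
Round 4 — app-a crashes.
  app-a sheds 180 req/s: no online neighbours, lost.
No further crashes.

4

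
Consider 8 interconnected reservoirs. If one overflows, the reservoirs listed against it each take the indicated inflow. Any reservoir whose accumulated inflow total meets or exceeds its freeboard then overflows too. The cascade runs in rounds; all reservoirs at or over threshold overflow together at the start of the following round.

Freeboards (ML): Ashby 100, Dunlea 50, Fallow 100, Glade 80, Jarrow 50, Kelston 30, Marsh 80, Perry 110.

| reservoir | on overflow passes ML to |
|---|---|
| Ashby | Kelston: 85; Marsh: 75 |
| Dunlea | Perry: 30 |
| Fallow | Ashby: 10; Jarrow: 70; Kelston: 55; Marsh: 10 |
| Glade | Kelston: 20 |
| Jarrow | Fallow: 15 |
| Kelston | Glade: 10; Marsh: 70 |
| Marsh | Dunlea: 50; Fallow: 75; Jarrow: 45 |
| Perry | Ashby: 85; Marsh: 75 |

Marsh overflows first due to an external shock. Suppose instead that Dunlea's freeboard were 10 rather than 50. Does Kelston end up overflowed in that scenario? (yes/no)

no

With Dunlea's freeboard at 10:
Round 1 — Marsh overflows (initial).
  Dunlea: +50 → 50 ≥ 10
  Fallow: +75 → 75 < 100
  Jarrow: +45 → 45 < 50
Round 2 — Dunlea overflows.
  Perry: +30 → 30 < 110
No further overflows.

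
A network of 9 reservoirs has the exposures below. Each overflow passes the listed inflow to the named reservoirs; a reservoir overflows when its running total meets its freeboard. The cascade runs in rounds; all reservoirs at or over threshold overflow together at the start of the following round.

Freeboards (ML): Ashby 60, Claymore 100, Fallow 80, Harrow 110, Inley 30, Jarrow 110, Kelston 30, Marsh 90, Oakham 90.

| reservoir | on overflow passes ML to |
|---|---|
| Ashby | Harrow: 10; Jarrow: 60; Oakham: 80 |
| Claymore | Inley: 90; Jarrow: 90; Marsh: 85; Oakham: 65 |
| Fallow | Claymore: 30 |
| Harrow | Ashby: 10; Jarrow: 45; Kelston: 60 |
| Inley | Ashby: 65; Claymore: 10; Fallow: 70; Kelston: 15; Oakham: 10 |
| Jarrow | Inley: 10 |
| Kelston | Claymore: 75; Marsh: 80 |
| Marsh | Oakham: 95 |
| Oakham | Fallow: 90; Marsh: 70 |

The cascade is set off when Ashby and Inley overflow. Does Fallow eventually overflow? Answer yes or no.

yes

Round 1 — Ashby, Inley overflow (initial).
  Claymore: +10 → 10 < 100
  Fallow: +70 → 70 < 80
  Harrow: +10 → 10 < 110
  Jarrow: +60 → 60 < 110
  Kelston: +15 → 15 < 30
  Oakham: +80+10 → 90 ≥ 90
Round 2 — Oakham overflows.
  Fallow: +90 → 160 ≥ 80
  Marsh: +70 → 70 < 90
Round 3 — Fallow overflows.
  Claymore: +30 → 40 < 100
No further overflows.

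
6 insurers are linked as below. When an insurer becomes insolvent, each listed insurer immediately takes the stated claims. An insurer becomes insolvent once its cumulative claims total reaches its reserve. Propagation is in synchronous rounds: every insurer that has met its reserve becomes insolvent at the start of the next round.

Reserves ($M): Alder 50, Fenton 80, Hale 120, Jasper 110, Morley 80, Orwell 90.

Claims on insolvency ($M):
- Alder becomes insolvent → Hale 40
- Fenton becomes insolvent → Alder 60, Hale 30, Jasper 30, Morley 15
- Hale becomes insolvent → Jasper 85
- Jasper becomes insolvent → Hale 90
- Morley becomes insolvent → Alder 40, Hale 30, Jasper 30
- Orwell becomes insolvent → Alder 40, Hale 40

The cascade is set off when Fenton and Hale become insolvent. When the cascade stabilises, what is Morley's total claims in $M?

Round 1 — Fenton, Hale become insolvent (initial).
  Alder: +60 → 60 ≥ 50
  Jasper: +30+85 → 115 ≥ 110
  Morley: +15 → 15 < 80
Round 2 — Alder, Jasper become insolvent.
No further insolvencies.

15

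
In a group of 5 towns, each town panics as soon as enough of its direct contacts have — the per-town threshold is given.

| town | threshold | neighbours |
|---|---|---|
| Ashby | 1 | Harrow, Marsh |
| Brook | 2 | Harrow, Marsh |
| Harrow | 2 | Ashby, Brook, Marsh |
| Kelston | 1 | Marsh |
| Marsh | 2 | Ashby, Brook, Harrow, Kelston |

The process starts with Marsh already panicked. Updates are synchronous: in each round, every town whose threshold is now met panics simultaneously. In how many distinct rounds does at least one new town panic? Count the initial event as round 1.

Round 1 — Marsh panics (initial).
Round 2 — checking thresholds:
  Ashby: 1 of 2 neighbours ≥ 1, panics.
  Brook: 1 of 2 neighbours < 2, holds.
  Harrow: 1 of 3 neighbours < 2, holds.
  Kelston: 1 of 1 neighbours ≥ 1, panics.
Round 3 — checking thresholds:
  Brook: 1 of 2 neighbours < 2, holds.
  Harrow: 2 of 3 neighbours ≥ 2, panics.
Round 4 — checking thresholds:
  Brook: 2 of 2 neighbours ≥ 2, panics.
Round 5 — no new panics; cascade stops.

4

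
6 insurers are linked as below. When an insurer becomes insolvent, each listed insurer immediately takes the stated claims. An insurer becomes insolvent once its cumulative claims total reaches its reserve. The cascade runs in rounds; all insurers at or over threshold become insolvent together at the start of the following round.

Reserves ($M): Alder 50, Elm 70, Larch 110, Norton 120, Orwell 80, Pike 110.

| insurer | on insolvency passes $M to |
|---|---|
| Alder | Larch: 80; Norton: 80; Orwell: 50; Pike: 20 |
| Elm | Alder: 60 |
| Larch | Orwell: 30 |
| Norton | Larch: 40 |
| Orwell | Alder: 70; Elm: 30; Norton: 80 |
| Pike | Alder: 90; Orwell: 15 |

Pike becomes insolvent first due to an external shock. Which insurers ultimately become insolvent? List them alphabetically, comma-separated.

Round 1 — Pike becomes insolvent (initial).
  Alder: +90 → 90 ≥ 50
  Orwell: +15 → 15 < 80
Round 2 — Alder becomes insolvent.
  Larch: +80 → 80 < 110
  Norton: +80 → 80 < 120
  Orwell: +50 → 65 < 80
No further insolvencies.

Alder, Pike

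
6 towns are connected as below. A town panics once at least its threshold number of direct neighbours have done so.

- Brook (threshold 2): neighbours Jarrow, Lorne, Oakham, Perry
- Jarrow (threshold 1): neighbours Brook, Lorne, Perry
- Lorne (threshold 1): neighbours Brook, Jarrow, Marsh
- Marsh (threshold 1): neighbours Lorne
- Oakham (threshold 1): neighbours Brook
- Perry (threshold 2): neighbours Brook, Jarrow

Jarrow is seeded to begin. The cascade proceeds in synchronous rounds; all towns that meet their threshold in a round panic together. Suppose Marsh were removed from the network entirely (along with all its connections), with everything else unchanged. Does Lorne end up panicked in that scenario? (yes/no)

With Marsh removed:
Round 1 — Jarrow panics (initial).
Round 2 — checking thresholds:
  Brook: 1 of 4 neighbours < 2, not yet.
  Lorne: 1 of 2 neighbours ≥ 1, panics.
  Perry: 1 of 2 neighbours < 2, not yet.
Round 3 — checking thresholds:
  Brook: 2 of 4 neighbours ≥ 2, panics.
  Perry: 1 of 2 neighbours < 2, not yet.
Round 4 — checking thresholds:
  Oakham: 1 of 1 neighbours ≥ 1, panics.
  Perry: 2 of 2 neighbours ≥ 2, panics.
Round 5 — no new panics; cascade stops.

yes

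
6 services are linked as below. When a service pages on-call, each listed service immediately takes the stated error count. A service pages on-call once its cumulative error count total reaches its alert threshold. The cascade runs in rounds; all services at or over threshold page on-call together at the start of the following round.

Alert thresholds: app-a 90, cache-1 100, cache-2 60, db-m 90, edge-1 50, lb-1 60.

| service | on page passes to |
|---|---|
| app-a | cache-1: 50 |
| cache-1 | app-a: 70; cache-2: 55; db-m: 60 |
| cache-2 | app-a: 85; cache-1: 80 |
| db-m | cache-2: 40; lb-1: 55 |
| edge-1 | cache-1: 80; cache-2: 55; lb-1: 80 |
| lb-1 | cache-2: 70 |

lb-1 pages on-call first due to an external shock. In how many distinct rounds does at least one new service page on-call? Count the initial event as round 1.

2

Round 1 — lb-1 pages on-call (initial).
  cache-2: +70 → 70 ≥ 60
Round 2 — cache-2 pages on-call.
  app-a: +85 → 85 < 90
  cache-1: +80 → 80 < 100
No further pages.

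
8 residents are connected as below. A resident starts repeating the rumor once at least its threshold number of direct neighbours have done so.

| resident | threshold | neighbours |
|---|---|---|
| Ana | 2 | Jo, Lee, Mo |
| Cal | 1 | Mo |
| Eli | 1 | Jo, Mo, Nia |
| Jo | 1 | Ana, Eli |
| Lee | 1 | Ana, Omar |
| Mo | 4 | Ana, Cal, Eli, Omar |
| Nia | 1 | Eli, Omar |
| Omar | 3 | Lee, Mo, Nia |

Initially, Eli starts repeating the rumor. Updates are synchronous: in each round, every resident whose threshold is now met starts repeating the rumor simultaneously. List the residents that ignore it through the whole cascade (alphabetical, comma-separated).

Round 1 — Eli starts repeating the rumor (initial).
Round 2 — checking thresholds:
  Jo: 1 of 2 neighbours ≥ 1, starts repeating the rumor.
  Mo: 1 of 4 neighbours < 4, holds.
  Nia: 1 of 2 neighbours ≥ 1, starts repeating the rumor.
Round 3 — no new spreads; cascade stops.

Ana, Cal, Lee, Mo, Omar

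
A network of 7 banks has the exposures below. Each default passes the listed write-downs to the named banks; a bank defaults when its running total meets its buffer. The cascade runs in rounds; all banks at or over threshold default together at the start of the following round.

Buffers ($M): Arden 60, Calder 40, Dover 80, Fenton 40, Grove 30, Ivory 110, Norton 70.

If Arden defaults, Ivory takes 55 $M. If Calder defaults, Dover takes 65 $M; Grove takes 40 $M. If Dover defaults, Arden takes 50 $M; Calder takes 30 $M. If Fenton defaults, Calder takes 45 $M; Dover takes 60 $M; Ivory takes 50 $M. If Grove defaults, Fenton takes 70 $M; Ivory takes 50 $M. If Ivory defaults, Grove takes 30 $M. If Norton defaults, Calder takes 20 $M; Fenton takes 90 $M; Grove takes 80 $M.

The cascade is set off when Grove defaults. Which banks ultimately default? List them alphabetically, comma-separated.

Round 1 — Grove defaults (initial).
  Fenton: +70 → 70 ≥ 40
  Ivory: +50 → 50 < 110
Round 2 — Fenton defaults.
  Calder: +45 → 45 ≥ 40
  Dover: +60 → 60 < 80
  Ivory: +50 → 100 < 110
Round 3 — Calder defaults.
  Dover: +65 → 125 ≥ 80
Round 4 — Dover defaults.
  Arden: +50 → 50 < 60
No further defaults.

Calder, Dover, Fenton, Grove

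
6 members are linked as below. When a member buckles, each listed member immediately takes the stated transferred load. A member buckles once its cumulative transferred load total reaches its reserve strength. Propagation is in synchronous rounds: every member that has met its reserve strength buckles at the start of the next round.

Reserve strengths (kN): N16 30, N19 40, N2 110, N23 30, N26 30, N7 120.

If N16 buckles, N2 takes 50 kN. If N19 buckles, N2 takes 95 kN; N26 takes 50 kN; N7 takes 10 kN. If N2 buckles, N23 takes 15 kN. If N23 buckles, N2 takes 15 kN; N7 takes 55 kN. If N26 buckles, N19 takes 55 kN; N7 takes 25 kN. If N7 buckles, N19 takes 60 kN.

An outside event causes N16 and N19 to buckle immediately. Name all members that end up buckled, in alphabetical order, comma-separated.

Round 1 — N16, N19 buckle (initial).
  N2: +50+95 → 145 ≥ 110
  N26: +50 → 50 ≥ 30
  N7: +10 → 10 < 120
Round 2 — N2, N26 buckle.
  N23: +15 → 15 < 30
  N7: +25 → 35 < 120
No further bucklings.

N16, N19, N2, N26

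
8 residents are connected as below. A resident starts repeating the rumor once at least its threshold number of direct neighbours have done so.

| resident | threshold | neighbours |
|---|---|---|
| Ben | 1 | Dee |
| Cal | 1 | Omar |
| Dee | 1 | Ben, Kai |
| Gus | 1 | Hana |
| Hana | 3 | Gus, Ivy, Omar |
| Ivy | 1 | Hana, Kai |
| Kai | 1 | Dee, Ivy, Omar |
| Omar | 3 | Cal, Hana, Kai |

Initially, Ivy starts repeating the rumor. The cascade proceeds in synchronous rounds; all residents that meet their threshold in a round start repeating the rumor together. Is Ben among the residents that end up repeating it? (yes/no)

Round 1 — Ivy starts repeating the rumor (initial).
Round 2 — checking thresholds:
  Hana: 1 of 3 neighbours < 3, below threshold.
  Kai: 1 of 3 neighbours ≥ 1, starts repeating the rumor.
Round 3 — checking thresholds:
  Dee: 1 of 2 neighbours ≥ 1, starts repeating the rumor.
  Hana: 1 of 3 neighbours < 3, below threshold.
  Omar: 1 of 3 neighbours < 3, below threshold.
Round 4 — checking thresholds:
  Ben: 1 of 1 neighbours ≥ 1, starts repeating the rumor.
  Hana: 1 of 3 neighbours < 3, below threshold.
  Omar: 1 of 3 neighbours < 3, below threshold.
Round 5 — no new spreads; cascade stops.

yes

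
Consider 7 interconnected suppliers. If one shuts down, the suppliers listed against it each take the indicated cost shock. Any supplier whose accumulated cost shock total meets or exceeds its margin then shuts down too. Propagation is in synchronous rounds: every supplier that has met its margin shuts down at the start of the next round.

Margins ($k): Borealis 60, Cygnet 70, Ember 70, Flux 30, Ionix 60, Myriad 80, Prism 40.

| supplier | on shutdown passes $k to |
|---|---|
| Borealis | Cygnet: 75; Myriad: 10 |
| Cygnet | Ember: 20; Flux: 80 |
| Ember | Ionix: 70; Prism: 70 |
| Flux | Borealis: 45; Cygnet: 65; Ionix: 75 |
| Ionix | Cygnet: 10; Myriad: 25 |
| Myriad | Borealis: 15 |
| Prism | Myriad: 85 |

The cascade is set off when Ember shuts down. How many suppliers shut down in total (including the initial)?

4

Round 1 — Ember shuts down (initial).
  Ionix: +70 → 70 ≥ 60
  Prism: +70 → 70 ≥ 40
Round 2 — Ionix, Prism shut down.
  Cygnet: +10 → 10 < 70
  Myriad: +25+85 → 110 ≥ 80
Round 3 — Myriad shuts down.
  Borealis: +15 → 15 < 60
No further shutdowns.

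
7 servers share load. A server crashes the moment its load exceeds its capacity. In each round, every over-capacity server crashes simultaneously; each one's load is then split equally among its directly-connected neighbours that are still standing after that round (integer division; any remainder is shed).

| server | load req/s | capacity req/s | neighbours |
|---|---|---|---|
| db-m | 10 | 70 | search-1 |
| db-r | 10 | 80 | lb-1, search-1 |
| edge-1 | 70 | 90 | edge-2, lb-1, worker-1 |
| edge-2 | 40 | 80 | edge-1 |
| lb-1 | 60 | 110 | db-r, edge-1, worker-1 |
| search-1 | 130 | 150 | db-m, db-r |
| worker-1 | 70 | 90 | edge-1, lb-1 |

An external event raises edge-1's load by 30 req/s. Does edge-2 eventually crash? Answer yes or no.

no

Round 1 — edge-1 at 100 > 90. edge-1 crashes.
  edge-1 sheds 100 req/s to edge-2, lb-1, worker-1: 33 each (1 lost).
    edge-2: 40+33 = 73 ≤ 80
    lb-1: 60+33 = 93 ≤ 110
    worker-1: 70+33 = 103 > 90
Round 2 — worker-1 crashes.
  worker-1 sheds 103 req/s to lb-1: 103 each.
    lb-1: 93+103 = 196 > 110
Round 3 — lb-1 crashes.
  lb-1 sheds 196 req/s to db-r: 196 each.
    db-r: 10+196 = 206 > 80
Round 4 — db-r crashes.
  db-r sheds 206 req/s to search-1: 206 each.
    search-1: 130+206 = 336 > 150
Round 5 — search-1 crashes.
  search-1 sheds 336 req/s to db-m: 336 each.
    db-m: 10+336 = 346 > 70
Round 6 — db-m crashes.
  db-m sheds 346 req/s: no online neighbours, lost.
No further crashes.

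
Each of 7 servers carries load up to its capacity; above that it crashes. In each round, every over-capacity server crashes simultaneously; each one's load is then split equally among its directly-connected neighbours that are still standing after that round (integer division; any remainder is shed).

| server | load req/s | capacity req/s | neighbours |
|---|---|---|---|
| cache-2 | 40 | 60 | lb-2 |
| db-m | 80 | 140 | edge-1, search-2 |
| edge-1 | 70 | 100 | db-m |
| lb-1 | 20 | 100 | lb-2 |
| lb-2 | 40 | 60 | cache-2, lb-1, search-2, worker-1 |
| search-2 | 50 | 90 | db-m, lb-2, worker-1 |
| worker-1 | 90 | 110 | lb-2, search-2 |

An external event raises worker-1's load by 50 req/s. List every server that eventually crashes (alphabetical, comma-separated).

Round 1 — worker-1 at 140 > 110. worker-1 crashes.
  worker-1 sheds 140 req/s to lb-2, search-2: 70 each.
    lb-2: 40+70 = 110 > 60
    search-2: 50+70 = 120 > 90
Round 2 — lb-2, search-2 crash.
  lb-2 sheds 110 req/s to cache-2, lb-1: 55 each.
    cache-2: 40+55 = 95 > 60
    lb-1: 20+55 = 75 ≤ 100
  search-2 sheds 120 req/s to db-m: 120 each.
    db-m: 80+120 = 200 > 140
Round 3 — cache-2, db-m crash.
  cache-2 sheds 95 req/s: no online neighbours, lost.
  db-m sheds 200 req/s to edge-1: 200 each.
    edge-1: 70+200 = 270 > 100
Round 4 — edge-1 crashes.
  edge-1 sheds 270 req/s: no online neighbours, lost.
No further crashes.

cache-2, db-m, edge-1, lb-2, search-2, worker-1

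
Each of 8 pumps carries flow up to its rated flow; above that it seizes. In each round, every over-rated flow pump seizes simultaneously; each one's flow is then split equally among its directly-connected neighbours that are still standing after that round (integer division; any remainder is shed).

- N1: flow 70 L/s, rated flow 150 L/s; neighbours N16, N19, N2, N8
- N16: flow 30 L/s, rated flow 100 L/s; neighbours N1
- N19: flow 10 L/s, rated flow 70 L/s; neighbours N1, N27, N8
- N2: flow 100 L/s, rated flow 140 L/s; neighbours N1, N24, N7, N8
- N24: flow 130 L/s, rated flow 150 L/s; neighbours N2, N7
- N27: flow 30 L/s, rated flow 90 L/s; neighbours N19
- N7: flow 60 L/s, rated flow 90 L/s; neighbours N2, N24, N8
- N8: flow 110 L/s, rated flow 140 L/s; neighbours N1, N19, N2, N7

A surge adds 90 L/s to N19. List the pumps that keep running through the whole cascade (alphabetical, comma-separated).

N27

Round 1 — N19 at 100 > 70. N19 seizes.
  N19 sheds 100 L/s to N1, N27, N8: 33 each (1 lost).
    N1: 70+33 = 103 ≤ 150
    N27: 30+33 = 63 ≤ 90
    N8: 110+33 = 143 > 140
Round 2 — N8 seizes.
  N8 sheds 143 L/s to N1, N2, N7: 47 each (2 lost).
    N1: 103+47 = 150 ≤ 150
    N2: 100+47 = 147 > 140
    N7: 60+47 = 107 > 90
Round 3 — N2, N7 seize.
  N2 sheds 147 L/s to N1, N24: 73 each (1 lost).
    N1: 150+73 = 223 > 150
    N24: 130+73 = 203 > 150
  N7 sheds 107 L/s to N24: 107 each.
    N24: 203+107 = 310 > 150
Round 4 — N1, N24 seize.
  N1 sheds 223 L/s to N16: 223 each.
    N16: 30+223 = 253 > 100
  N24 sheds 310 L/s: no online neighbours, lost.
Round 5 — N16 seizes.
  N16 sheds 253 L/s: no online neighbours, lost.
No further seizures.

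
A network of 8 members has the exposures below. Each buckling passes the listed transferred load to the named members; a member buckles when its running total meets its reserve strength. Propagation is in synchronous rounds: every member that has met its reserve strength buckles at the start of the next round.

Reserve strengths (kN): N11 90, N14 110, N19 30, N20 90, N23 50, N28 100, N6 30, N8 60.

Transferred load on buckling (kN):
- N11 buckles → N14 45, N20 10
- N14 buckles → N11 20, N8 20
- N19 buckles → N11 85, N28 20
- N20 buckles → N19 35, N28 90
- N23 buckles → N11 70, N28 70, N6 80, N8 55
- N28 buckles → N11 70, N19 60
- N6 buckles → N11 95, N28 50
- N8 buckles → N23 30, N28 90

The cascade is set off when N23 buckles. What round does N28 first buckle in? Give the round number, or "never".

Round 1 — N23 buckles (initial).
  N11: +70 → 70 < 90
  N28: +70 → 70 < 100
  N6: +80 → 80 ≥ 30
  N8: +55 → 55 < 60
Round 2 — N6 buckles.
  N11: +95 → 165 ≥ 90
  N28: +50 → 120 ≥ 100
Round 3 — N11, N28 buckle.
  N14: +45 → 45 < 110
  N19: +60 → 60 ≥ 30
  N20: +10 → 10 < 90
Round 4 — N19 buckles.
No further bucklings.

3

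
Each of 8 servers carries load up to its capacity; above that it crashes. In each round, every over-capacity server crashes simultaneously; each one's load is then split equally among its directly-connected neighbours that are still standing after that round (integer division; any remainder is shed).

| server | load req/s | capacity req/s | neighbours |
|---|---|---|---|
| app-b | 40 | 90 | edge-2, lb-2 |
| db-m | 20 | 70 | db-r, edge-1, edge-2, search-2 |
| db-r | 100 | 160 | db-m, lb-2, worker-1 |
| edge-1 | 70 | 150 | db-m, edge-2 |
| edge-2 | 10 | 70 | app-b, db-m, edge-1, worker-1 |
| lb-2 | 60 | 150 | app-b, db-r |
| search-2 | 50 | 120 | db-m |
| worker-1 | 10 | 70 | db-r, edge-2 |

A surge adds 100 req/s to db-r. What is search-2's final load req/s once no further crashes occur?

Round 1 — db-r at 200 > 160. db-r crashes.
  db-r sheds 200 req/s to db-m, lb-2, worker-1: 66 each (2 lost).
    db-m: 20+66 = 86 > 70
    lb-2: 60+66 = 126 ≤ 150
    worker-1: 10+66 = 76 > 70
Round 2 — db-m, worker-1 crash.
  db-m sheds 86 req/s to edge-1, edge-2, search-2: 28 each (2 lost).
    edge-1: 70+28 = 98 ≤ 150
    edge-2: 10+28 = 38 ≤ 70
    search-2: 50+28 = 78 ≤ 120
  worker-1 sheds 76 req/s to edge-2: 76 each.
    edge-2: 38+76 = 114 > 70
Round 3 — edge-2 crashes.
  edge-2 sheds 114 req/s to app-b, edge-1: 57 each.
    app-b: 40+57 = 97 > 90
    edge-1: 98+57 = 155 > 150
Round 4 — app-b, edge-1 crash.
  app-b sheds 97 req/s to lb-2: 97 each.
    lb-2: 126+97 = 223 > 150
  edge-1 sheds 155 req/s: no online neighbours, lost.
Round 5 — lb-2 crashes.
  lb-2 sheds 223 req/s: no online neighbours, lost.
No further crashes.

78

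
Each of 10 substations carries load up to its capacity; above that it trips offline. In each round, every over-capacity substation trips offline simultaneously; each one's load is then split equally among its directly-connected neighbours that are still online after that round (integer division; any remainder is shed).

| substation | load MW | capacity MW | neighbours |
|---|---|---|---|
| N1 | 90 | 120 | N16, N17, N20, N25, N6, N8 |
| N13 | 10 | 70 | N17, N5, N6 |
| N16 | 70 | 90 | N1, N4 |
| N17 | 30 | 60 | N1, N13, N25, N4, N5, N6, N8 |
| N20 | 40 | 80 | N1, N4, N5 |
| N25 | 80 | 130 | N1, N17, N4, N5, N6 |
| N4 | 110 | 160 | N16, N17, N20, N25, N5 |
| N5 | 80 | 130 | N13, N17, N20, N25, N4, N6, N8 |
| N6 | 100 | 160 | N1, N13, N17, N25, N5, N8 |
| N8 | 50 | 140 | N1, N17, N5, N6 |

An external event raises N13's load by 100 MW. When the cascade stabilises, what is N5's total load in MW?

127

Round 1 — N13 at 110 > 70. N13 trips offline.
  N13 sheds 110 MW to N17, N5, N6: 36 each (2 lost).
    N17: 30+36 = 66 > 60
    N5: 80+36 = 116 ≤ 130
    N6: 100+36 = 136 ≤ 160
Round 2 — N17 trips offline.
  N17 sheds 66 MW to N1, N25, N4, N5, N6, N8: 11 each.
    N1: 90+11 = 101 ≤ 120
    N25: 80+11 = 91 ≤ 130
    N4: 110+11 = 121 ≤ 160
    N5: 116+11 = 127 ≤ 130
    N6: 136+11 = 147 ≤ 160
    N8: 50+11 = 61 ≤ 140
No further trips.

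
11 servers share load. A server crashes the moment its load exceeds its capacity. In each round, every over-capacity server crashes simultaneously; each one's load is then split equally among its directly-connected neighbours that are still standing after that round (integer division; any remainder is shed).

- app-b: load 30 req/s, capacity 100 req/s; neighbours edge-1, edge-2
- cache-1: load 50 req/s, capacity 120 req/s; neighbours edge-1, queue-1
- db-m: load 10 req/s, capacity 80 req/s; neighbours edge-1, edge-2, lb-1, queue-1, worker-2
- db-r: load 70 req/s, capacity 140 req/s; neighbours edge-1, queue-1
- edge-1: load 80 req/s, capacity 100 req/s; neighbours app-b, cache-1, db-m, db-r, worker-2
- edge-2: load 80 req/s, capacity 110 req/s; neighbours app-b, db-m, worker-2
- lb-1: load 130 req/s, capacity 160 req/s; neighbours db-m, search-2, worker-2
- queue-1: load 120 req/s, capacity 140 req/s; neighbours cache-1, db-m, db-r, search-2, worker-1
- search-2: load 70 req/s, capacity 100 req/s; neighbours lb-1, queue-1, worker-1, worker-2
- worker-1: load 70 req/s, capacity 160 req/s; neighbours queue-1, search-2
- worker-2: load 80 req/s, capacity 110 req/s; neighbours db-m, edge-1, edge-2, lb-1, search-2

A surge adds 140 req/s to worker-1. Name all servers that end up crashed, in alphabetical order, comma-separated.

app-b, cache-1, db-m, db-r, edge-1, edge-2, lb-1, queue-1, search-2, worker-1, worker-2

Round 1 — worker-1 at 210 > 160. worker-1 crashes.
  worker-1 sheds 210 req/s to queue-1, search-2: 105 each.
    queue-1: 120+105 = 225 > 140
    search-2: 70+105 = 175 > 100
Round 2 — queue-1, search-2 crash.
  queue-1 sheds 225 req/s to cache-1, db-m, db-r: 75 each.
    cache-1: 50+75 = 125 > 120
    db-m: 10+75 = 85 > 80
    db-r: 70+75 = 145 > 140
  search-2 sheds 175 req/s to lb-1, worker-2: 87 each (1 lost).
    lb-1: 130+87 = 217 > 160
    worker-2: 80+87 = 167 > 110
Round 3 — cache-1, db-m, db-r, lb-1, worker-2 crash.
  cache-1 sheds 125 req/s to edge-1: 125 each.
    edge-1: 80+125 = 205 > 100
  db-m sheds 85 req/s to edge-1, edge-2: 42 each (1 lost).
    edge-1: 205+42 = 247 > 100
    edge-2: 80+42 = 122 > 110
  db-r sheds 145 req/s to edge-1: 145 each.
    edge-1: 247+145 = 392 > 100
  lb-1 sheds 217 req/s: no online neighbours, lost.
  worker-2 sheds 167 req/s to edge-1, edge-2: 83 each (1 lost).
    edge-1: 392+83 = 475 > 100
    edge-2: 122+83 = 205 > 110
Round 4 — edge-1, edge-2 crash.
  edge-1 sheds 475 req/s to app-b: 475 each.
    app-b: 30+475 = 505 > 100
  edge-2 sheds 205 req/s to app-b: 205 each.
    app-b: 505+205 = 710 > 100
Round 5 — app-b crashes.
  app-b sheds 710 req/s: no online neighbours, lost.
No further crashes.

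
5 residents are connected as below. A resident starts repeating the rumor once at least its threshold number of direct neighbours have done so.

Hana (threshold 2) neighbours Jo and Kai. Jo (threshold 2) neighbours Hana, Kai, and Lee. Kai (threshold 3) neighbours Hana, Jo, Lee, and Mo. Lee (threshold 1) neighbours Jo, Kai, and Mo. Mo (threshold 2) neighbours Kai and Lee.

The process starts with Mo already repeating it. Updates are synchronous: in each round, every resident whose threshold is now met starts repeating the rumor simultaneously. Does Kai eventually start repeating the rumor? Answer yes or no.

Round 1 — Mo starts repeating the rumor (initial).
Round 2 — checking thresholds:
  Kai: 1 of 4 neighbours < 3, holds.
  Lee: 1 of 3 neighbours ≥ 1, starts repeating the rumor.
Round 3 — no new spreads; cascade stops.

no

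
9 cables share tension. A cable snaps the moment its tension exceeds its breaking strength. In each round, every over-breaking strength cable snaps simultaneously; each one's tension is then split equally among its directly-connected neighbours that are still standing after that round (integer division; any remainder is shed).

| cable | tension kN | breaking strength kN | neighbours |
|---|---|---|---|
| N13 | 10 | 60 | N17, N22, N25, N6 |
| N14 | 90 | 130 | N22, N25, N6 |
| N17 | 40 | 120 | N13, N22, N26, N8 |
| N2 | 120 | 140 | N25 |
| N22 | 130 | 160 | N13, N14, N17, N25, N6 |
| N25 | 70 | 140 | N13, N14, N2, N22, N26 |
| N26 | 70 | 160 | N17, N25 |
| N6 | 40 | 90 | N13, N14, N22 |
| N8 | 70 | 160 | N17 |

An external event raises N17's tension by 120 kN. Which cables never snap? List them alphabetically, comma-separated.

Round 1 — N17 at 160 > 120. N17 snaps.
  N17 sheds 160 kN to N13, N22, N26, N8: 40 each.
    N13: 10+40 = 50 ≤ 60
    N22: 130+40 = 170 > 160
    N26: 70+40 = 110 ≤ 160
    N8: 70+40 = 110 ≤ 160
Round 2 — N22 snaps.
  N22 sheds 170 kN to N13, N14, N25, N6: 42 each (2 lost).
    N13: 50+42 = 92 > 60
    N14: 90+42 = 132 > 130
    N25: 70+42 = 112 ≤ 140
    N6: 40+42 = 82 ≤ 90
Round 3 — N13, N14 snap.
  N13 sheds 92 kN to N25, N6: 46 each.
    N25: 112+46 = 158 > 140
    N6: 82+46 = 128 > 90
  N14 sheds 132 kN to N25, N6: 66 each.
    N25: 158+66 = 224 > 140
    N6: 128+66 = 194 > 90
Round 4 — N25, N6 snap.
  N25 sheds 224 kN to N2, N26: 112 each.
    N2: 120+112 = 232 > 140
    N26: 110+112 = 222 > 160
  N6 sheds 194 kN: no online neighbours, lost.
Round 5 — N2, N26 snap.
  N2 sheds 232 kN: no online neighbours, lost.
  N26 sheds 222 kN: no online neighbours, lost.
No further breaks.

N8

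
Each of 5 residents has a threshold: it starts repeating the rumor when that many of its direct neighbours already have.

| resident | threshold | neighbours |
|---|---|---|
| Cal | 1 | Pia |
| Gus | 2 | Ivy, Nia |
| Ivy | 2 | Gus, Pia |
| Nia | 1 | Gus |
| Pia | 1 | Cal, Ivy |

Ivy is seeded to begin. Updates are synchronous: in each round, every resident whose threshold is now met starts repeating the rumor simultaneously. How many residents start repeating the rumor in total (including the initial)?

3

Round 1 — Ivy starts repeating the rumor (initial).
Round 2 — checking thresholds:
  Gus: 1 of 2 neighbours < 2, not yet.
  Pia: 1 of 2 neighbours ≥ 1, starts repeating the rumor.
Round 3 — checking thresholds:
  Cal: 1 of 1 neighbours ≥ 1, starts repeating the rumor.
  Gus: 1 of 2 neighbours < 2, not yet.
Round 4 — no new spreads; cascade stops.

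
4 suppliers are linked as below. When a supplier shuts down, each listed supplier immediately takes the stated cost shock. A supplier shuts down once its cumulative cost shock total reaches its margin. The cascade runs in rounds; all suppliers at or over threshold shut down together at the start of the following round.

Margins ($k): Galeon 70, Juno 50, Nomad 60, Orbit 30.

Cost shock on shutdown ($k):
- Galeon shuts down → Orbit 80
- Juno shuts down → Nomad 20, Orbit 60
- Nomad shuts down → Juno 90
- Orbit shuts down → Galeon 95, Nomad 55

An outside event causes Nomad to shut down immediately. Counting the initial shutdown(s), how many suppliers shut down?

Round 1 — Nomad shuts down (initial).
  Juno: +90 → 90 ≥ 50
Round 2 — Juno shuts down.
  Orbit: +60 → 60 ≥ 30
Round 3 — Orbit shuts down.
  Galeon: +95 → 95 ≥ 70
Round 4 — Galeon shuts down.
No further shutdowns.

4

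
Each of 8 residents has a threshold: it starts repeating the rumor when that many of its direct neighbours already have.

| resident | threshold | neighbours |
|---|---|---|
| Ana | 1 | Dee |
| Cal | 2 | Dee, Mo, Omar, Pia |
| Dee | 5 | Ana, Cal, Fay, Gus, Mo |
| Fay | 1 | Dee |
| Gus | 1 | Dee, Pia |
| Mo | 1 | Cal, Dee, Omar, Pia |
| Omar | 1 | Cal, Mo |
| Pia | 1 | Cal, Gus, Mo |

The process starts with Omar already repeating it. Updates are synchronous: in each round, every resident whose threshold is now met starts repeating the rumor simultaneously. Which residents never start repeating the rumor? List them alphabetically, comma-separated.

Round 1 — Omar starts repeating the rumor (initial).
Round 2 — checking thresholds:
  Cal: 1 of 4 neighbours < 2, holds.
  Mo: 1 of 4 neighbours ≥ 1, starts repeating the rumor.
Round 3 — checking thresholds:
  Cal: 2 of 4 neighbours ≥ 2, starts repeating the rumor.
  Dee: 1 of 5 neighbours < 5, holds.
  Pia: 1 of 3 neighbours ≥ 1, starts repeating the rumor.
Round 4 — checking thresholds:
  Dee: 2 of 5 neighbours < 5, holds.
  Gus: 1 of 2 neighbours ≥ 1, starts repeating the rumor.
Round 5 — no new spreads; cascade stops.

Ana, Dee, Fay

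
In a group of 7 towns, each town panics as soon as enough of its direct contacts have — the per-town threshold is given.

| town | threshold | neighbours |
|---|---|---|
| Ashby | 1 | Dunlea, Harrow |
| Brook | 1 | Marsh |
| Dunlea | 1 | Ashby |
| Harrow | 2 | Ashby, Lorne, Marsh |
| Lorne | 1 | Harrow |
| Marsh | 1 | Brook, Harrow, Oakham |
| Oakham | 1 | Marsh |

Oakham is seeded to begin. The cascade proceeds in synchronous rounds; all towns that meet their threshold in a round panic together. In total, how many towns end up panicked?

3

Round 1 — Oakham panics (initial).
Round 2 — checking thresholds:
  Marsh: 1 of 3 neighbours ≥ 1, panics.
Round 3 — checking thresholds:
  Brook: 1 of 1 neighbours ≥ 1, panics.
  Harrow: 1 of 3 neighbours < 2, below threshold.
Round 4 — no new panics; cascade stops.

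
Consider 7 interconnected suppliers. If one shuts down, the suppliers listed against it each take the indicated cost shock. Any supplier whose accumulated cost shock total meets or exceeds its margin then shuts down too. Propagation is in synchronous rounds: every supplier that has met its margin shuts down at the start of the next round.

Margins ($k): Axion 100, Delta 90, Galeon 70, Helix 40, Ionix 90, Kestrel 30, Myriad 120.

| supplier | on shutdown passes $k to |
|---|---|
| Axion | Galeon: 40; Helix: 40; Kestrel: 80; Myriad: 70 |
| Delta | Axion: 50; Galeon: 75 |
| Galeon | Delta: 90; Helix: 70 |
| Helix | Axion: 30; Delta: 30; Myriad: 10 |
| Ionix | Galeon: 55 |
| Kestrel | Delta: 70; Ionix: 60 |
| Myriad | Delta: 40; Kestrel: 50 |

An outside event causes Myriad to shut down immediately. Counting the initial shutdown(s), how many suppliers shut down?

Round 1 — Myriad shuts down (initial).
  Delta: +40 → 40 < 90
  Kestrel: +50 → 50 ≥ 30
Round 2 — Kestrel shuts down.
  Delta: +70 → 110 ≥ 90
  Ionix: +60 → 60 < 90
Round 3 — Delta shuts down.
  Axion: +50 → 50 < 100
  Galeon: +75 → 75 ≥ 70
Round 4 — Galeon shuts down.
  Helix: +70 → 70 ≥ 40
Round 5 — Helix shuts down.
  Axion: +30 → 80 < 100
No further shutdowns.

5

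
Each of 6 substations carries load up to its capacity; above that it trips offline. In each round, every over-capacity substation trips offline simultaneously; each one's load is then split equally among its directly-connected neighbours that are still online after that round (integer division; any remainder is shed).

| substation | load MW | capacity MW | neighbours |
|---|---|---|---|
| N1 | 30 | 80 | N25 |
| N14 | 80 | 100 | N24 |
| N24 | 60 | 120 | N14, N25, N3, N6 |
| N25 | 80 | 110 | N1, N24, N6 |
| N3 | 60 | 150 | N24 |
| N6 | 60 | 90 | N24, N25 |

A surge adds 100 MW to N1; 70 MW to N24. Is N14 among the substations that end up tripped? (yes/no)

Round 1 — N1 at 130 > 80; N24 at 130 > 120. N1, N24 trip offline.
  N1 sheds 130 MW to N25: 130 each.
    N25: 80+130 = 210 > 110
  N24 sheds 130 MW to N14, N25, N3, N6: 32 each (2 lost).
    N14: 80+32 = 112 > 100
    N25: 210+32 = 242 > 110
    N3: 60+32 = 92 ≤ 150
    N6: 60+32 = 92 > 90
Round 2 — N14, N25, N6 trip offline.
  N14 sheds 112 MW: no online neighbours, lost.
  N25 sheds 242 MW: no online neighbours, lost.
  N6 sheds 92 MW: no online neighbours, lost.
No further trips.

yes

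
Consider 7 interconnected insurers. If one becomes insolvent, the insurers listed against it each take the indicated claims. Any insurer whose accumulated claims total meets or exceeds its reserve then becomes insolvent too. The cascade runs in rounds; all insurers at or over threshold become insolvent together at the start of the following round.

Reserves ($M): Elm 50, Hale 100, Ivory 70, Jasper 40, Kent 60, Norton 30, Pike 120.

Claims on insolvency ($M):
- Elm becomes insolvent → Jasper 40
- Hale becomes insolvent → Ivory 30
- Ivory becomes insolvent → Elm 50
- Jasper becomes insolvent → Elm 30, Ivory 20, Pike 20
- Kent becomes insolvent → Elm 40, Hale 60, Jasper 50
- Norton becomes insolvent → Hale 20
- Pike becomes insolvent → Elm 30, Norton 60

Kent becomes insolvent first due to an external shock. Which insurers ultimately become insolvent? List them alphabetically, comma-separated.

Round 1 — Kent becomes insolvent (initial).
  Elm: +40 → 40 < 50
  Hale: +60 → 60 < 100
  Jasper: +50 → 50 ≥ 40
Round 2 — Jasper becomes insolvent.
  Elm: +30 → 70 ≥ 50
  Ivory: +20 → 20 < 70
  Pike: +20 → 20 < 120
Round 3 — Elm becomes insolvent.
No further insolvencies.

Elm, Jasper, Kent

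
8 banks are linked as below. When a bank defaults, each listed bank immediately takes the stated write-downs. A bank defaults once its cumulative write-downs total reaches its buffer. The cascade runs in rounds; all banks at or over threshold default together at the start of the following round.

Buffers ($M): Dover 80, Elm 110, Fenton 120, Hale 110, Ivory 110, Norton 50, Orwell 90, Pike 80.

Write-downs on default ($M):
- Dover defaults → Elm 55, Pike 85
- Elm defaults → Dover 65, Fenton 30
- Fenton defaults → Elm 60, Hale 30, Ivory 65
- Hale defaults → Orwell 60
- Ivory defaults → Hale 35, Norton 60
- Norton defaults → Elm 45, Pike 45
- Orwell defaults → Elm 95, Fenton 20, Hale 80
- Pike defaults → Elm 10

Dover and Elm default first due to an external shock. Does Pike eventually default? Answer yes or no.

yes

Round 1 — Dover, Elm default (initial).
  Fenton: +30 → 30 < 120
  Pike: +85 → 85 ≥ 80
Round 2 — Pike defaults.
No further defaults.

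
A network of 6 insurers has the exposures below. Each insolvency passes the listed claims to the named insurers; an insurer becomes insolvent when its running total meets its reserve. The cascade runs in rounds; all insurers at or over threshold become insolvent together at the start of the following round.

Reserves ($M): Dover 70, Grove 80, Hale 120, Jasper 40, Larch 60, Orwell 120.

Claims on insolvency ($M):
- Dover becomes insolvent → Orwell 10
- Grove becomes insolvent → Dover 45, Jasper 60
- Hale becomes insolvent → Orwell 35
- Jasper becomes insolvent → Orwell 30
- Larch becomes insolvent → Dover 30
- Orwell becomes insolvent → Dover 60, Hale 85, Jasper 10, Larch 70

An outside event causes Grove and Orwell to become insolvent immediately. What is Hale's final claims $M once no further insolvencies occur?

85

Round 1 — Grove, Orwell become insolvent (initial).
  Dover: +45+60 → 105 ≥ 70
  Hale: +85 → 85 < 120
  Jasper: +60+10 → 70 ≥ 40
  Larch: +70 → 70 ≥ 60
Round 2 — Dover, Jasper, Larch become insolvent.
No further insolvencies.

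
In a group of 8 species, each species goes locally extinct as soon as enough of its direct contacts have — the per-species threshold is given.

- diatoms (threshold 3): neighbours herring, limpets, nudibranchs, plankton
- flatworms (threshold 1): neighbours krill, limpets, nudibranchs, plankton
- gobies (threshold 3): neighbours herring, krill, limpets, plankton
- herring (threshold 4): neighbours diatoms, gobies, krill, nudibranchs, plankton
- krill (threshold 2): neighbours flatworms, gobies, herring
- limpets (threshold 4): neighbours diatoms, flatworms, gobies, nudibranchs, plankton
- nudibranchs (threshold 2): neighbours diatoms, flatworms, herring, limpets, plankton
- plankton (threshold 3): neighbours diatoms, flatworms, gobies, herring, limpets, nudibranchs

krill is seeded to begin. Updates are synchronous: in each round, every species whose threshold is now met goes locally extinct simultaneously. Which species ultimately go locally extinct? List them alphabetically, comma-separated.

flatworms, krill

Round 1 — krill goes locally extinct (initial).
Round 2 — checking thresholds:
  flatworms: 1 of 4 neighbours ≥ 1, goes locally extinct.
  gobies: 1 of 4 neighbours < 3, not yet.
  herring: 1 of 5 neighbours < 4, not yet.
Round 3 — no new extinctions; cascade stops.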